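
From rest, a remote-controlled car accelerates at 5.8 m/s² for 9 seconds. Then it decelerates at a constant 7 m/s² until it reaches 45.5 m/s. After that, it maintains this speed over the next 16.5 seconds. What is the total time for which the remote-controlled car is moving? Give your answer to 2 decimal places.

26.46 s

Phase 1 (accelerating): v₀ = 0 m/s, a = 5.8 m/s².
v = v₀ + at = 0 + (5.8)(9) = 52.2 m/s
Δx = v₀t + ½at² = 0·9 + 0.5·5.8·9² = 235 m

Phase 2 (decelerating): v₀ = 52.2 m/s, a = -7 m/s².
v = v₀ + at → t = (45.5 − 52.2) / -7 = 0.957 s
v² = v₀² + 2aΔx → Δx = (45.5² − 52.2²)/(2·-7) = 46.8 m

Phase 3 (constant speed): v₀ = 45.5 m/s, a = 0 m/s².
v = v₀ + at = 45.5 + (0)(16.5) = 45.5 m/s
Δx = v₀t + ½at² = 45.5·16.5 + 0.5·0·16.5² = 751 m
Total time = 9.00 + 0.957 + 16.5 = 26.5 s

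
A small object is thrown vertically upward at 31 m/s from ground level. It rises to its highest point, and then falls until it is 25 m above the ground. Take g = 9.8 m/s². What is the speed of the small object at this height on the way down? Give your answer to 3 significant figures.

21.7 m/s

Phase 1 (rising): v₀ = 31.0 m/s, a = -9.8 m/s².
v = v₀ + at → t = (0 − 31.0) / -9.8 = 3.16 s
v² = v₀² + 2aΔx → Δx = (0² − 31.0²)/(2·-9.8) = 49.0 m

Phase 2 (falling): v₀ = 0 m/s, a = -9.8 m/s².
Falls 24.0 m from rest: t = √(2·24.0/9.8) = 2.21 s; v = g·t = 21.7 m/s.
Final speed = 21.7 m/s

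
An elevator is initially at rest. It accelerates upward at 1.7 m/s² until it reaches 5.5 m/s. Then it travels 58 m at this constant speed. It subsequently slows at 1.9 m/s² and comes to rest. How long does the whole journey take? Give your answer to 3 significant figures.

Phase 1 (accelerating): v₀ = 0 m/s, a = 1.7 m/s².
v = v₀ + at → t = (5.5 − 0) / 1.7 = 3.24 s
v² = v₀² + 2aΔx → Δx = (5.5² − 0²)/(2·1.7) = 8.90 m

Phase 2 (constant speed): v₀ = 5.50 m/s, a = 0 m/s².
Constant speed: t = d/v = 58/5.50 = 10.5 s

Phase 3 (decelerating): v₀ = 5.50 m/s, a = -1.9 m/s².
v = v₀ + at → t = (0 − 5.50) / -1.9 = 2.89 s
v² = v₀² + 2aΔx → Δx = (0² − 5.50²)/(2·-1.9) = 7.96 m
Total time = 3.24 + 10.5 + 2.89 = 16.7 s

16.7 s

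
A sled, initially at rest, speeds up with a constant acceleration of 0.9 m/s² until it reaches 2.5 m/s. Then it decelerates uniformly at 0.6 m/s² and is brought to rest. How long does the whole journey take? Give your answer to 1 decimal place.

6.9 s

Phase 1 (accelerating): v₀ = 0 m/s, a = 0.9 m/s².
v = v₀ + at → t = (2.5 − 0) / 0.9 = 2.78 s
v² = v₀² + 2aΔx → Δx = (2.5² − 0²)/(2·0.9) = 3.47 m

Phase 2 (decelerating): v₀ = 2.50 m/s, a = -0.6 m/s².
v = v₀ + at → t = (0 − 2.50) / -0.6 = 4.17 s
v² = v₀² + 2aΔx → Δx = (0² − 2.50²)/(2·-0.6) = 5.21 m
Total time = 2.78 + 4.17 = 6.94 s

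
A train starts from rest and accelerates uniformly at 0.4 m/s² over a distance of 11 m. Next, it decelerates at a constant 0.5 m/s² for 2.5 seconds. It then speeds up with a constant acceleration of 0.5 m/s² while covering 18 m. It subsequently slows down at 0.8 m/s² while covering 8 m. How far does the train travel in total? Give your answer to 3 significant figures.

Phase 1 (accelerating): v₀ = 0 m/s, a = 0.4 m/s².
v² = v₀² + 2aΔx = 0² + 2·0.4·11 = 8.80 → v = 2.97 m/s
t = (v − v₀)/a = (2.97 − 0)/0.4 = 7.42 s

Phase 2 (decelerating): v₀ = 2.97 m/s, a = -0.5 m/s².
v = v₀ + at = 2.97 + (-0.5)(2.5) = 1.72 m/s
Δx = v₀t + ½at² = 2.97·2.5 + 0.5·-0.5·2.5² = 5.85 m

Phase 3 (accelerating): v₀ = 1.72 m/s, a = 0.5 m/s².
v² = v₀² + 2aΔx = 1.72² + 2·0.5·18 = 20.9 → v = 4.58 m/s
t = (v − v₀)/a = (4.58 − 1.72)/0.5 = 5.72 s

Phase 4 (decelerating): v₀ = 4.58 m/s, a = -0.8 m/s².
v² = v₀² + 2aΔx = 4.58² + 2·-0.8·8 = 8.15 → v = 2.85 m/s
t = (v − v₀)/a = (2.85 − 4.58)/-0.8 = 2.15 s
Total distance = 11.0 + 5.85 + 18.0 + 8.00 = 42.9 m

42.9 m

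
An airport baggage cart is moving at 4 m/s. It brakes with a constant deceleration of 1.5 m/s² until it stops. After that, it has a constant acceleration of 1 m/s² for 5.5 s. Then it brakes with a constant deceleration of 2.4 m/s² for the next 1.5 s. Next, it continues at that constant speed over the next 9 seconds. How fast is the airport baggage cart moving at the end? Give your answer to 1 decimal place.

1.9 m/s

Phase 1 (decelerating): v₀ = 4.00 m/s, a = -1.5 m/s².
v = v₀ + at → t = (0 − 4.00) / -1.5 = 2.67 s
v² = v₀² + 2aΔx → Δx = (0² − 4.00²)/(2·-1.5) = 5.33 m

Phase 2 (accelerating): v₀ = 0 m/s, a = 1 m/s².
v = v₀ + at = 0 + (1)(5.5) = 5.50 m/s
Δx = v₀t + ½at² = 0·5.5 + 0.5·1·5.5² = 15.1 m

Phase 3 (decelerating): v₀ = 5.50 m/s, a = -2.4 m/s².
v = v₀ + at = 5.50 + (-2.4)(1.5) = 1.90 m/s
Δx = v₀t + ½at² = 5.50·1.5 + 0.5·-2.4·1.5² = 5.55 m

Phase 4 (constant speed): v₀ = 1.90 m/s, a = 0 m/s².
v = v₀ + at = 1.90 + (0)(9) = 1.90 m/s
Δx = v₀t + ½at² = 1.90·9 + 0.5·0·9² = 17.1 m
Final speed = 1.90 m/s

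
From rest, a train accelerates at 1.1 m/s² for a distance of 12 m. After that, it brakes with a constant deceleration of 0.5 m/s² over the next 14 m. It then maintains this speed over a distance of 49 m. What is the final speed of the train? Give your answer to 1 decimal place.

Phase 1 (accelerating): v₀ = 0 m/s, a = 1.1 m/s².
v² = v₀² + 2aΔx = 0² + 2·1.1·12 = 26.4 → v = 5.14 m/s
t = (v − v₀)/a = (5.14 − 0)/1.1 = 4.67 s

Phase 2 (decelerating): v₀ = 5.14 m/s, a = -0.5 m/s².
v² = v₀² + 2aΔx = 5.14² + 2·-0.5·14 = 12.4 → v = 3.52 m/s
t = (v − v₀)/a = (3.52 − 5.14)/-0.5 = 3.23 s

Phase 3 (constant speed): v₀ = 3.52 m/s, a = 0 m/s².
Constant speed: t = d/v = 49/3.52 = 13.9 s
Final speed = 3.52 m/s

3.5 m/s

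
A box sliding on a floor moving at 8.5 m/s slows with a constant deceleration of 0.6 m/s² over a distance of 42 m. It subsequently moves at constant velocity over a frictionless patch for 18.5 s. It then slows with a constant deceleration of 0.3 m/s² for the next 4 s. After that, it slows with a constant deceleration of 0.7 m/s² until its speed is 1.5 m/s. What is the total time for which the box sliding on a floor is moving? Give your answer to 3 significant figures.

Phase 1 (decelerating): v₀ = 8.50 m/s, a = -0.6 m/s².
v² = v₀² + 2aΔx = 8.50² + 2·-0.6·42 = 21.9 → v = 4.67 m/s
t = (v − v₀)/a = (4.67 − 8.50)/-0.6 = 6.38 s

Phase 2 (constant speed): v₀ = 4.67 m/s, a = 0 m/s².
v = v₀ + at = 4.67 + (0)(18.5) = 4.67 m/s
Δx = v₀t + ½at² = 4.67·18.5 + 0.5·0·18.5² = 86.5 m

Phase 3 (decelerating): v₀ = 4.67 m/s, a = -0.3 m/s².
v = v₀ + at = 4.67 + (-0.3)(4) = 3.47 m/s
Δx = v₀t + ½at² = 4.67·4 + 0.5·-0.3·4² = 16.3 m

Phase 4 (decelerating): v₀ = 3.47 m/s, a = -0.7 m/s².
v = v₀ + at → t = (1.5 − 3.47) / -0.7 = 2.82 s
v² = v₀² + 2aΔx → Δx = (1.5² − 3.47²)/(2·-0.7) = 7.02 m
Total time = 6.38 + 18.5 + 4.00 + 2.82 = 31.7 s

31.7 s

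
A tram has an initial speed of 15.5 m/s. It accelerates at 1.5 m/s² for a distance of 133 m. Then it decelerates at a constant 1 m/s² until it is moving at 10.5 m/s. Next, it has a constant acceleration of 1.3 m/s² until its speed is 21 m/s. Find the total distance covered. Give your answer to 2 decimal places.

524.71 m

Phase 1 (accelerating): v₀ = 15.5 m/s, a = 1.5 m/s².
v² = v₀² + 2aΔx = 15.5² + 2·1.5·133 = 639 → v = 25.3 m/s
t = (v − v₀)/a = (25.3 − 15.5)/1.5 = 6.52 s

Phase 2 (decelerating): v₀ = 25.3 m/s, a = -1 m/s².
v = v₀ + at → t = (10.5 − 25.3) / -1 = 14.8 s
v² = v₀² + 2aΔx → Δx = (10.5² − 25.3²)/(2·-1) = 264 m

Phase 3 (accelerating): v₀ = 10.5 m/s, a = 1.3 m/s².
v = v₀ + at → t = (21 − 10.5) / 1.3 = 8.08 s
v² = v₀² + 2aΔx → Δx = (21² − 10.5²)/(2·1.3) = 127 m
Total distance = 133 + 264 + 127 = 525 m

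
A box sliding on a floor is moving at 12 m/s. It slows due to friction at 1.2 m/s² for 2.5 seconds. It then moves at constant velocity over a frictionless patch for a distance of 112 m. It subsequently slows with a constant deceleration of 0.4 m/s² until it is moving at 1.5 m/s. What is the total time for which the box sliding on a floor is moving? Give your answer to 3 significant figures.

33.7 s

Phase 1 (decelerating): v₀ = 12.0 m/s, a = -1.2 m/s².
v = v₀ + at = 12.0 + (-1.2)(2.5) = 9.00 m/s
Δx = v₀t + ½at² = 12.0·2.5 + 0.5·-1.2·2.5² = 26.2 m

Phase 2 (constant speed): v₀ = 9.00 m/s, a = 0 m/s².
Constant speed: t = d/v = 112/9.00 = 12.4 s

Phase 3 (decelerating): v₀ = 9.00 m/s, a = -0.4 m/s².
v = v₀ + at → t = (1.5 − 9.00) / -0.4 = 18.8 s
v² = v₀² + 2aΔx → Δx = (1.5² − 9.00²)/(2·-0.4) = 98.4 m
Total time = 2.50 + 12.4 + 18.8 = 33.7 s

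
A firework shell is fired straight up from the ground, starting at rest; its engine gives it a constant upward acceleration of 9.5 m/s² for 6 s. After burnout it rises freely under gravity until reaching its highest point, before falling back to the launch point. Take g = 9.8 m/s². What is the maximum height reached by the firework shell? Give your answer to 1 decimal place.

336.8 m

Phase 1 (powered ascent): v₀ = 0 m/s, a = 9.5 m/s².
v = v₀ + at = 0 + (9.5)(6) = 57.0 m/s
Δx = v₀t + ½at² = 0·6 + 0.5·9.5·6² = 171 m

Phase 2 (coasting upward): v₀ = 57.0 m/s, a = -9.8 m/s².
v = v₀ + at → t = (0 − 57.0) / -9.8 = 5.82 s
v² = v₀² + 2aΔx → Δx = (0² − 57.0²)/(2·-9.8) = 166 m
Maximum height = 171 + 166 = 337 m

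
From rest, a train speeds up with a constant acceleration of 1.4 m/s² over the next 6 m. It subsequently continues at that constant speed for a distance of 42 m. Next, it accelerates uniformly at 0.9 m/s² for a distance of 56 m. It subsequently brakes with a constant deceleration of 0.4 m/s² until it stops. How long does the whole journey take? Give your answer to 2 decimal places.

Phase 1 (accelerating): v₀ = 0 m/s, a = 1.4 m/s².
v² = v₀² + 2aΔx = 0² + 2·1.4·6 = 16.8 → v = 4.10 m/s
t = (v − v₀)/a = (4.10 − 0)/1.4 = 2.93 s

Phase 2 (constant speed): v₀ = 4.10 m/s, a = 0 m/s².
Constant speed: t = d/v = 42/4.10 = 10.2 s

Phase 3 (accelerating): v₀ = 4.10 m/s, a = 0.9 m/s².
v² = v₀² + 2aΔx = 4.10² + 2·0.9·56 = 118 → v = 10.8 m/s
t = (v − v₀)/a = (10.8 − 4.10)/0.9 = 7.50 s

Phase 4 (decelerating): v₀ = 10.8 m/s, a = -0.4 m/s².
v = v₀ + at → t = (0 − 10.8) / -0.4 = 27.1 s
v² = v₀² + 2aΔx → Δx = (0² − 10.8²)/(2·-0.4) = 147 m
Total time = 2.93 + 10.2 + 7.50 + 27.1 = 47.8 s

47.78 s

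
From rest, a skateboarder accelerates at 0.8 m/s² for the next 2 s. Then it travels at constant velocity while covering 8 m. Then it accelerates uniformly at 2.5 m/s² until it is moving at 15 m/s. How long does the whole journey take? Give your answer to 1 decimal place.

Phase 1 (accelerating): v₀ = 0 m/s, a = 0.8 m/s².
v = v₀ + at = 0 + (0.8)(2) = 1.60 m/s
Δx = v₀t + ½at² = 0·2 + 0.5·0.8·2² = 1.60 m

Phase 2 (constant speed): v₀ = 1.60 m/s, a = 0 m/s².
Constant speed: t = d/v = 8/1.60 = 5.00 s

Phase 3 (accelerating): v₀ = 1.60 m/s, a = 2.5 m/s².
v = v₀ + at → t = (15 − 1.60) / 2.5 = 5.36 s
v² = v₀² + 2aΔx → Δx = (15² − 1.60²)/(2·2.5) = 44.5 m
Total time = 2.00 + 5.00 + 5.36 = 12.4 s

12.4 s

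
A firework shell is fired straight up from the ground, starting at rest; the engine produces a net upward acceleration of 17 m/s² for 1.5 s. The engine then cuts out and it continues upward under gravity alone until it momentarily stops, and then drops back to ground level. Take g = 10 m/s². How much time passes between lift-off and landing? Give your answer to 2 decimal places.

Phase 1 (powered ascent): v₀ = 0 m/s, a = 17 m/s².
v = v₀ + at = 0 + (17)(1.5) = 25.5 m/s
Δx = v₀t + ½at² = 0·1.5 + 0.5·17·1.5² = 19.1 m

Phase 2 (coasting upward): v₀ = 25.5 m/s, a = -10 m/s².
v = v₀ + at → t = (0 − 25.5) / -10 = 2.55 s
v² = v₀² + 2aΔx → Δx = (0² − 25.5²)/(2·-10) = 32.5 m

Phase 3 (free fall): v₀ = 0 m/s, a = -10 m/s².
Falls 51.6 m from rest: t = √(2·51.6/10) = 3.21 s; v = g·t = 32.1 m/s.
Total time = 1.50 + 2.55 + 3.21 = 7.26 s

7.26 s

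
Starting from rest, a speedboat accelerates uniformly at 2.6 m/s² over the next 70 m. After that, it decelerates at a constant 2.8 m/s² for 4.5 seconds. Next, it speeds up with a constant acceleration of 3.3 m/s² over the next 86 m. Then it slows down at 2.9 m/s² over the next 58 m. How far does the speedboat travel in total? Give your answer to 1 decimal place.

Phase 1 (accelerating): v₀ = 0 m/s, a = 2.6 m/s².
v² = v₀² + 2aΔx = 0² + 2·2.6·70 = 364 → v = 19.1 m/s
t = (v − v₀)/a = (19.1 − 0)/2.6 = 7.34 s

Phase 2 (decelerating): v₀ = 19.1 m/s, a = -2.8 m/s².
v = v₀ + at = 19.1 + (-2.8)(4.5) = 6.48 m/s
Δx = v₀t + ½at² = 19.1·4.5 + 0.5·-2.8·4.5² = 57.5 m

Phase 3 (accelerating): v₀ = 6.48 m/s, a = 3.3 m/s².
v² = v₀² + 2aΔx = 6.48² + 2·3.3·86 = 610 → v = 24.7 m/s
t = (v − v₀)/a = (24.7 − 6.48)/3.3 = 5.52 s

Phase 4 (decelerating): v₀ = 24.7 m/s, a = -2.9 m/s².
v² = v₀² + 2aΔx = 24.7² + 2·-2.9·58 = 273 → v = 16.5 m/s
t = (v − v₀)/a = (16.5 − 24.7)/-2.9 = 2.81 s
Total distance = 70.0 + 57.5 + 86.0 + 58.0 = 272 m

271.5 m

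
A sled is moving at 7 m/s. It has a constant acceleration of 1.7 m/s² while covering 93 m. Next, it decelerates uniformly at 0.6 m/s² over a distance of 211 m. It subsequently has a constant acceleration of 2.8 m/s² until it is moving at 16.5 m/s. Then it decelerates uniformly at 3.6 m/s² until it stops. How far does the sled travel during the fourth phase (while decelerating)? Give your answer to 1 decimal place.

37.8 m

Phase 1 (accelerating): v₀ = 7.00 m/s, a = 1.7 m/s².
v² = v₀² + 2aΔx = 7.00² + 2·1.7·93 = 365 → v = 19.1 m/s
t = (v − v₀)/a = (19.1 − 7.00)/1.7 = 7.12 s

Phase 2 (decelerating): v₀ = 19.1 m/s, a = -0.6 m/s².
v² = v₀² + 2aΔx = 19.1² + 2·-0.6·211 = 112 → v = 10.6 m/s
t = (v − v₀)/a = (10.6 − 19.1)/-0.6 = 14.2 s

Phase 3 (accelerating): v₀ = 10.6 m/s, a = 2.8 m/s².
v = v₀ + at → t = (16.5 − 10.6) / 2.8 = 2.11 s
v² = v₀² + 2aΔx → Δx = (16.5² − 10.6²)/(2·2.8) = 28.6 m

Phase 4 (decelerating): v₀ = 16.5 m/s, a = -3.6 m/s².
v = v₀ + at → t = (0 − 16.5) / -3.6 = 4.58 s
v² = v₀² + 2aΔx → Δx = (0² − 16.5²)/(2·-3.6) = 37.8 m
Distance in phase 4 = 37.8 m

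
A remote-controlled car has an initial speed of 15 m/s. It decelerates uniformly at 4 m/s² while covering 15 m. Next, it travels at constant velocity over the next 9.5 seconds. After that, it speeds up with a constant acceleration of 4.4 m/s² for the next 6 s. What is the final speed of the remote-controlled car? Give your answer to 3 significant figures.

Phase 1 (decelerating): v₀ = 15.0 m/s, a = -4 m/s².
v² = v₀² + 2aΔx = 15.0² + 2·-4·15 = 105 → v = 10.2 m/s
t = (v − v₀)/a = (10.2 − 15.0)/-4 = 1.19 s

Phase 2 (constant speed): v₀ = 10.2 m/s, a = 0 m/s².
v = v₀ + at = 10.2 + (0)(9.5) = 10.2 m/s
Δx = v₀t + ½at² = 10.2·9.5 + 0.5·0·9.5² = 97.3 m

Phase 3 (accelerating): v₀ = 10.2 m/s, a = 4.4 m/s².
v = v₀ + at = 10.2 + (4.4)(6) = 36.6 m/s
Δx = v₀t + ½at² = 10.2·6 + 0.5·4.4·6² = 141 m
Final speed = 36.6 m/s

36.6 m/s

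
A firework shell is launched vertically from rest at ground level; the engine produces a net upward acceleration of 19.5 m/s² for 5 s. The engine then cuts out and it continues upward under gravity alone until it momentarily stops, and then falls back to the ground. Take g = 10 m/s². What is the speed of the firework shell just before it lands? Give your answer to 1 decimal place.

Phase 1 (powered ascent): v₀ = 0 m/s, a = 19.5 m/s².
v = v₀ + at = 0 + (19.5)(5) = 97.5 m/s
Δx = v₀t + ½at² = 0·5 + 0.5·19.5·5² = 244 m

Phase 2 (coasting upward): v₀ = 97.5 m/s, a = -10 m/s².
v = v₀ + at → t = (0 − 97.5) / -10 = 9.75 s
v² = v₀² + 2aΔx → Δx = (0² − 97.5²)/(2·-10) = 475 m

Phase 3 (free fall): v₀ = 0 m/s, a = -10 m/s².
Falls 719 m from rest: t = √(2·719/10) = 12.0 s; v = g·t = 120 m/s.
Impact speed = 120 m/s

119.9 m/s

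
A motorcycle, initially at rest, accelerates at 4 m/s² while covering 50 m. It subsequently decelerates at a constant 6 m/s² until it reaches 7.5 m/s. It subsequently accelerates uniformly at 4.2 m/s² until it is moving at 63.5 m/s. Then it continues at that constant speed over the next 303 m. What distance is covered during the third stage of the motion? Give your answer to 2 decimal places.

473.33 m

Phase 1 (accelerating): v₀ = 0 m/s, a = 4 m/s².
v² = v₀² + 2aΔx = 0² + 2·4·50 = 400 → v = 20.0 m/s
t = (v − v₀)/a = (20.0 − 0)/4 = 5.00 s

Phase 2 (decelerating): v₀ = 20.0 m/s, a = -6 m/s².
v = v₀ + at → t = (7.5 − 20.0) / -6 = 2.08 s
v² = v₀² + 2aΔx → Δx = (7.5² − 20.0²)/(2·-6) = 28.6 m

Phase 3 (accelerating): v₀ = 7.50 m/s, a = 4.2 m/s².
v = v₀ + at → t = (63.5 − 7.50) / 4.2 = 13.3 s
v² = v₀² + 2aΔx → Δx = (63.5² − 7.50²)/(2·4.2) = 473 m
Distance in phase 3 = 473 m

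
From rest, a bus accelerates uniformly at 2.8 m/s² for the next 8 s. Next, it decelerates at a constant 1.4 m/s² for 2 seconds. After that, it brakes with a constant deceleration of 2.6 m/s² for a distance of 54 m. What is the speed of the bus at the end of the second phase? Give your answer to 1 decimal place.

Phase 1 (accelerating): v₀ = 0 m/s, a = 2.8 m/s².
v = v₀ + at = 0 + (2.8)(8) = 22.4 m/s
Δx = v₀t + ½at² = 0·8 + 0.5·2.8·8² = 89.6 m

Phase 2 (decelerating): v₀ = 22.4 m/s, a = -1.4 m/s².
v = v₀ + at = 22.4 + (-1.4)(2) = 19.6 m/s
Δx = v₀t + ½at² = 22.4·2 + 0.5·-1.4·2² = 42.0 m
Speed at end of phase 2 = 19.6 m/s

19.6 m/s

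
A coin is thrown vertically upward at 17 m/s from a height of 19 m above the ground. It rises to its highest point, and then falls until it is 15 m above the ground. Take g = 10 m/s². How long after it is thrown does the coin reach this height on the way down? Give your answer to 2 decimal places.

Phase 1 (rising): v₀ = 17.0 m/s, a = -10 m/s².
v = v₀ + at → t = (0 − 17.0) / -10 = 1.70 s
v² = v₀² + 2aΔx → Δx = (0² − 17.0²)/(2·-10) = 14.4 m

Phase 2 (falling): v₀ = 0 m/s, a = -10 m/s².
Falls 18.5 m from rest: t = √(2·18.5/10) = 1.92 s; v = g·t = 19.2 m/s.
Total time = 1.70 + 1.92 = 3.62 s

3.62 s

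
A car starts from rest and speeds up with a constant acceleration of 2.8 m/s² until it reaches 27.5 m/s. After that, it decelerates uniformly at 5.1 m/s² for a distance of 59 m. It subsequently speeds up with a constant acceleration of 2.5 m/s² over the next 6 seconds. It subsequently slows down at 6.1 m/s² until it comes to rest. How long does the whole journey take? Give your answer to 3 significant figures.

Phase 1 (accelerating): v₀ = 0 m/s, a = 2.8 m/s².
v = v₀ + at → t = (27.5 − 0) / 2.8 = 9.82 s
v² = v₀² + 2aΔx → Δx = (27.5² − 0²)/(2·2.8) = 135 m

Phase 2 (decelerating): v₀ = 27.5 m/s, a = -5.1 m/s².
v² = v₀² + 2aΔx = 27.5² + 2·-5.1·59 = 154 → v = 12.4 m/s
t = (v − v₀)/a = (12.4 − 27.5)/-5.1 = 2.96 s

Phase 3 (accelerating): v₀ = 12.4 m/s, a = 2.5 m/s².
v = v₀ + at = 12.4 + (2.5)(6) = 27.4 m/s
Δx = v₀t + ½at² = 12.4·6 + 0.5·2.5·6² = 120 m

Phase 4 (decelerating): v₀ = 27.4 m/s, a = -6.1 m/s².
v = v₀ + at → t = (0 − 27.4) / -6.1 = 4.50 s
v² = v₀² + 2aΔx → Δx = (0² − 27.4²)/(2·-6.1) = 61.7 m
Total time = 9.82 + 2.96 + 6.00 + 4.50 = 23.3 s

23.3 s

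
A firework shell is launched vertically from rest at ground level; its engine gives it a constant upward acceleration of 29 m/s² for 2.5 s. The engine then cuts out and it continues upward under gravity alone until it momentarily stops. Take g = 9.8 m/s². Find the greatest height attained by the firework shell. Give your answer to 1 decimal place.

358.8 m

Phase 1 (powered ascent): v₀ = 0 m/s, a = 29 m/s².
v = v₀ + at = 0 + (29)(2.5) = 72.5 m/s
Δx = v₀t + ½at² = 0·2.5 + 0.5·29·2.5² = 90.6 m

Phase 2 (coasting upward): v₀ = 72.5 m/s, a = -9.8 m/s².
v = v₀ + at → t = (0 − 72.5) / -9.8 = 7.40 s
v² = v₀² + 2aΔx → Δx = (0² − 72.5²)/(2·-9.8) = 268 m
Maximum height = 90.6 + 268 = 359 m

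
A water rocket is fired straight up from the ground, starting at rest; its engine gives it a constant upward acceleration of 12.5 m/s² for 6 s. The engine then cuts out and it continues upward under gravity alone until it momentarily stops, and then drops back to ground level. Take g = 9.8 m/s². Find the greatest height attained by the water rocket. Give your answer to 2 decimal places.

511.99 m

Phase 1 (powered ascent): v₀ = 0 m/s, a = 12.5 m/s².
v = v₀ + at = 0 + (12.5)(6) = 75.0 m/s
Δx = v₀t + ½at² = 0·6 + 0.5·12.5·6² = 225 m

Phase 2 (coasting upward): v₀ = 75.0 m/s, a = -9.8 m/s².
v = v₀ + at → t = (0 − 75.0) / -9.8 = 7.65 s
v² = v₀² + 2aΔx → Δx = (0² − 75.0²)/(2·-9.8) = 287 m
Maximum height = 225 + 287 = 512 m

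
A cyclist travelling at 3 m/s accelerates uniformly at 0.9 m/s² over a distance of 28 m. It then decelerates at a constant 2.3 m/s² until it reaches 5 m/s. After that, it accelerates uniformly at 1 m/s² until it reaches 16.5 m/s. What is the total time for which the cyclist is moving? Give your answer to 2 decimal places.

17.91 s

Phase 1 (accelerating): v₀ = 3.00 m/s, a = 0.9 m/s².
v² = v₀² + 2aΔx = 3.00² + 2·0.9·28 = 59.4 → v = 7.71 m/s
t = (v − v₀)/a = (7.71 − 3.00)/0.9 = 5.23 s

Phase 2 (decelerating): v₀ = 7.71 m/s, a = -2.3 m/s².
v = v₀ + at → t = (5 − 7.71) / -2.3 = 1.18 s
v² = v₀² + 2aΔx → Δx = (5² − 7.71²)/(2·-2.3) = 7.48 m

Phase 3 (accelerating): v₀ = 5.00 m/s, a = 1 m/s².
v = v₀ + at → t = (16.5 − 5.00) / 1 = 11.5 s
v² = v₀² + 2aΔx → Δx = (16.5² − 5.00²)/(2·1) = 124 m
Total time = 5.23 + 1.18 + 11.5 = 17.9 s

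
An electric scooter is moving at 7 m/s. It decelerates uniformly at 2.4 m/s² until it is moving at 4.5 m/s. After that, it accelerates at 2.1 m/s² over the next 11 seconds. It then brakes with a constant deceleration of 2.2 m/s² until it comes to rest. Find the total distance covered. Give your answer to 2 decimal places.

Phase 1 (decelerating): v₀ = 7.00 m/s, a = -2.4 m/s².
v = v₀ + at → t = (4.5 − 7.00) / -2.4 = 1.04 s
v² = v₀² + 2aΔx → Δx = (4.5² − 7.00²)/(2·-2.4) = 5.99 m

Phase 2 (accelerating): v₀ = 4.50 m/s, a = 2.1 m/s².
v = v₀ + at = 4.50 + (2.1)(11) = 27.6 m/s
Δx = v₀t + ½at² = 4.50·11 + 0.5·2.1·11² = 177 m

Phase 3 (decelerating): v₀ = 27.6 m/s, a = -2.2 m/s².
v = v₀ + at → t = (0 − 27.6) / -2.2 = 12.5 s
v² = v₀² + 2aΔx → Δx = (0² − 27.6²)/(2·-2.2) = 173 m
Total distance = 5.99 + 177 + 173 = 356 m

355.67 m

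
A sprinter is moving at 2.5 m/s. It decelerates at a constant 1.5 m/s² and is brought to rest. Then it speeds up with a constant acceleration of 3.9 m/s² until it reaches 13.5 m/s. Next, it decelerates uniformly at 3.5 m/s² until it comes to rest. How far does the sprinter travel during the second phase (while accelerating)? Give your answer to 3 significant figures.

23.4 m

Phase 1 (decelerating): v₀ = 2.50 m/s, a = -1.5 m/s².
v = v₀ + at → t = (0 − 2.50) / -1.5 = 1.67 s
v² = v₀² + 2aΔx → Δx = (0² − 2.50²)/(2·-1.5) = 2.08 m

Phase 2 (accelerating): v₀ = 0 m/s, a = 3.9 m/s².
v = v₀ + at → t = (13.5 − 0) / 3.9 = 3.46 s
v² = v₀² + 2aΔx → Δx = (13.5² − 0²)/(2·3.9) = 23.4 m
Distance in phase 2 = 23.4 m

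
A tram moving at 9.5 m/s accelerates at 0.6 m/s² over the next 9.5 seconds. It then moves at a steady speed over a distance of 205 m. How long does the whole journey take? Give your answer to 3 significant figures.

Phase 1 (accelerating): v₀ = 9.50 m/s, a = 0.6 m/s².
v = v₀ + at = 9.50 + (0.6)(9.5) = 15.2 m/s
Δx = v₀t + ½at² = 9.50·9.5 + 0.5·0.6·9.5² = 117 m

Phase 2 (constant speed): v₀ = 15.2 m/s, a = 0 m/s².
Constant speed: t = d/v = 205/15.2 = 13.5 s
Total time = 9.50 + 13.5 = 23.0 s

23.0 s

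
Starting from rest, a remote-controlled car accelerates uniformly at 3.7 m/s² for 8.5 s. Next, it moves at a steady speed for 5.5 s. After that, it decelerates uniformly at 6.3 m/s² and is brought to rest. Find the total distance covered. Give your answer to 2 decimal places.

Phase 1 (accelerating): v₀ = 0 m/s, a = 3.7 m/s².
v = v₀ + at = 0 + (3.7)(8.5) = 31.5 m/s
Δx = v₀t + ½at² = 0·8.5 + 0.5·3.7·8.5² = 134 m

Phase 2 (constant speed): v₀ = 31.5 m/s, a = 0 m/s².
v = v₀ + at = 31.5 + (0)(5.5) = 31.5 m/s
Δx = v₀t + ½at² = 31.5·5.5 + 0.5·0·5.5² = 173 m

Phase 3 (decelerating): v₀ = 31.5 m/s, a = -6.3 m/s².
v = v₀ + at → t = (0 − 31.5) / -6.3 = 4.99 s
v² = v₀² + 2aΔx → Δx = (0² − 31.5²)/(2·-6.3) = 78.5 m
Total distance = 134 + 173 + 78.5 = 385 m

385.14 m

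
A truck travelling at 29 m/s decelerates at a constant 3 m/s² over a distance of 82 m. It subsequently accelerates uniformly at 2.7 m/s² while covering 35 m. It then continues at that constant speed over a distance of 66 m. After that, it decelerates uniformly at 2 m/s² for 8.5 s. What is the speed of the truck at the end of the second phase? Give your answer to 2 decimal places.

23.19 m/s

Phase 1 (decelerating): v₀ = 29.0 m/s, a = -3 m/s².
v² = v₀² + 2aΔx = 29.0² + 2·-3·82 = 349 → v = 18.7 m/s
t = (v − v₀)/a = (18.7 − 29.0)/-3 = 3.44 s

Phase 2 (accelerating): v₀ = 18.7 m/s, a = 2.7 m/s².
v² = v₀² + 2aΔx = 18.7² + 2·2.7·35 = 538 → v = 23.2 m/s
t = (v − v₀)/a = (23.2 − 18.7)/2.7 = 1.67 s
Speed at end of phase 2 = 23.2 m/s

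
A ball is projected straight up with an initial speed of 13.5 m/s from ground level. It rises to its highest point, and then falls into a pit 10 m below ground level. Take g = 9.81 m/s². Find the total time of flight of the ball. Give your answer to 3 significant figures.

3.36 s

Phase 1 (rising): v₀ = 13.5 m/s, a = -9.81 m/s².
v = v₀ + at → t = (0 − 13.5) / -9.81 = 1.38 s
v² = v₀² + 2aΔx → Δx = (0² − 13.5²)/(2·-9.81) = 9.29 m

Phase 2 (falling): v₀ = 0 m/s, a = -9.81 m/s².
Falls 19.3 m from rest: t = √(2·19.3/9.81) = 1.98 s; v = g·t = 19.5 m/s.
Total time = 1.38 + 1.98 = 3.36 s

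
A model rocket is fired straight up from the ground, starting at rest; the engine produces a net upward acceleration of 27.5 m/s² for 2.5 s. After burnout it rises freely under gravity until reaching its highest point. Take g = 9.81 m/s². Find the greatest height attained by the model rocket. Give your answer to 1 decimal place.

Phase 1 (powered ascent): v₀ = 0 m/s, a = 27.5 m/s².
v = v₀ + at = 0 + (27.5)(2.5) = 68.8 m/s
Δx = v₀t + ½at² = 0·2.5 + 0.5·27.5·2.5² = 85.9 m

Phase 2 (coasting upward): v₀ = 68.8 m/s, a = -9.81 m/s².
v = v₀ + at → t = (0 − 68.8) / -9.81 = 7.01 s
v² = v₀² + 2aΔx → Δx = (0² − 68.8²)/(2·-9.81) = 241 m
Maximum height = 85.9 + 241 = 327 m

326.8 m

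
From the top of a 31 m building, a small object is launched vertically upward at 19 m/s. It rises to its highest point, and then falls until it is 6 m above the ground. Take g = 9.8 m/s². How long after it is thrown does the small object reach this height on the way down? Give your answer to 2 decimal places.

4.92 s

Phase 1 (rising): v₀ = 19.0 m/s, a = -9.8 m/s².
v = v₀ + at → t = (0 − 19.0) / -9.8 = 1.94 s
v² = v₀² + 2aΔx → Δx = (0² − 19.0²)/(2·-9.8) = 18.4 m

Phase 2 (falling): v₀ = 0 m/s, a = -9.8 m/s².
Falls 43.4 m from rest: t = √(2·43.4/9.8) = 2.98 s; v = g·t = 29.2 m/s.
Total time = 1.94 + 2.98 = 4.92 s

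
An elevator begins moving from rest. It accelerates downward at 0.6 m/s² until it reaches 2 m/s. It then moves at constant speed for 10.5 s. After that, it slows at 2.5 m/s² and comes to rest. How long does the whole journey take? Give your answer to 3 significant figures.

14.6 s

Phase 1 (accelerating): v₀ = 0 m/s, a = 0.6 m/s².
v = v₀ + at → t = (2 − 0) / 0.6 = 3.33 s
v² = v₀² + 2aΔx → Δx = (2² − 0²)/(2·0.6) = 3.33 m

Phase 2 (constant speed): v₀ = 2.00 m/s, a = 0 m/s².
v = v₀ + at = 2.00 + (0)(10.5) = 2.00 m/s
Δx = v₀t + ½at² = 2.00·10.5 + 0.5·0·10.5² = 21.0 m

Phase 3 (decelerating): v₀ = 2.00 m/s, a = -2.5 m/s².
v = v₀ + at → t = (0 − 2.00) / -2.5 = 0.800 s
v² = v₀² + 2aΔx → Δx = (0² − 2.00²)/(2·-2.5) = 0.800 m
Total time = 3.33 + 10.5 + 0.800 = 14.6 s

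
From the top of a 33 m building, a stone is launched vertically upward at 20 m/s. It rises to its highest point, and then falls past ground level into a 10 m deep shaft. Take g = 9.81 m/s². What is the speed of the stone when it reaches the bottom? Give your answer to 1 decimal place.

35.3 m/s

Phase 1 (rising): v₀ = 20.0 m/s, a = -9.81 m/s².
v = v₀ + at → t = (0 − 20.0) / -9.81 = 2.04 s
v² = v₀² + 2aΔx → Δx = (0² − 20.0²)/(2·-9.81) = 20.4 m

Phase 2 (falling): v₀ = 0 m/s, a = -9.81 m/s².
Falls 63.4 m from rest: t = √(2·63.4/9.81) = 3.59 s; v = g·t = 35.3 m/s.
Final speed = 35.3 m/s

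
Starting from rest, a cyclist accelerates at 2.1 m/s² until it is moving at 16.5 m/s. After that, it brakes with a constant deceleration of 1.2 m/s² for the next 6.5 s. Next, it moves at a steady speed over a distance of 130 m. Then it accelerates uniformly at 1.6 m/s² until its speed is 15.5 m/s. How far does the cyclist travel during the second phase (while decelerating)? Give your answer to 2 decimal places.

Phase 1 (accelerating): v₀ = 0 m/s, a = 2.1 m/s².
v = v₀ + at → t = (16.5 − 0) / 2.1 = 7.86 s
v² = v₀² + 2aΔx → Δx = (16.5² − 0²)/(2·2.1) = 64.8 m

Phase 2 (decelerating): v₀ = 16.5 m/s, a = -1.2 m/s².
v = v₀ + at = 16.5 + (-1.2)(6.5) = 8.70 m/s
Δx = v₀t + ½at² = 16.5·6.5 + 0.5·-1.2·6.5² = 81.9 m
Distance in phase 2 = 81.9 m

81.90 m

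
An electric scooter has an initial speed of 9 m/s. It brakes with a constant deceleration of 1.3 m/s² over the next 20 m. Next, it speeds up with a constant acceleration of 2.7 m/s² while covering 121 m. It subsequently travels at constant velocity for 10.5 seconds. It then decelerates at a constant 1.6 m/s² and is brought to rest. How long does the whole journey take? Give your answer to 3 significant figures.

Phase 1 (decelerating): v₀ = 9.00 m/s, a = -1.3 m/s².
v² = v₀² + 2aΔx = 9.00² + 2·-1.3·20 = 29.0 → v = 5.39 m/s
t = (v − v₀)/a = (5.39 − 9.00)/-1.3 = 2.78 s

Phase 2 (accelerating): v₀ = 5.39 m/s, a = 2.7 m/s².
v² = v₀² + 2aΔx = 5.39² + 2·2.7·121 = 682 → v = 26.1 m/s
t = (v − v₀)/a = (26.1 − 5.39)/2.7 = 7.68 s

Phase 3 (constant speed): v₀ = 26.1 m/s, a = 0 m/s².
v = v₀ + at = 26.1 + (0)(10.5) = 26.1 m/s
Δx = v₀t + ½at² = 26.1·10.5 + 0.5·0·10.5² = 274 m

Phase 4 (decelerating): v₀ = 26.1 m/s, a = -1.6 m/s².
v = v₀ + at → t = (0 − 26.1) / -1.6 = 16.3 s
v² = v₀² + 2aΔx → Δx = (0² − 26.1²)/(2·-1.6) = 213 m
Total time = 2.78 + 7.68 + 10.5 + 16.3 = 37.3 s

37.3 s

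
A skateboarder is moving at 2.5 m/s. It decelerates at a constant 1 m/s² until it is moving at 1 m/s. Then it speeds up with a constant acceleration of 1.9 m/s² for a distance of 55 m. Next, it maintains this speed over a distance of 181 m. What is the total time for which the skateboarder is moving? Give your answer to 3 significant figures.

21.1 s

Phase 1 (decelerating): v₀ = 2.50 m/s, a = -1 m/s².
v = v₀ + at → t = (1 − 2.50) / -1 = 1.50 s
v² = v₀² + 2aΔx → Δx = (1² − 2.50²)/(2·-1) = 2.62 m

Phase 2 (accelerating): v₀ = 1.00 m/s, a = 1.9 m/s².
v² = v₀² + 2aΔx = 1.00² + 2·1.9·55 = 210 → v = 14.5 m/s
t = (v − v₀)/a = (14.5 − 1.00)/1.9 = 7.10 s

Phase 3 (constant speed): v₀ = 14.5 m/s, a = 0 m/s².
Constant speed: t = d/v = 181/14.5 = 12.5 s
Total time = 1.50 + 7.10 + 12.5 = 21.1 s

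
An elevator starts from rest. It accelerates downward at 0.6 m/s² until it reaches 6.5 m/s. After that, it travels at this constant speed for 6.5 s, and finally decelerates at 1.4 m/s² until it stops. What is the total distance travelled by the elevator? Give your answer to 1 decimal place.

92.5 m

Phase 1 (accelerating): v₀ = 0 m/s, a = 0.6 m/s².
v = v₀ + at → t = (6.5 − 0) / 0.6 = 10.8 s
v² = v₀² + 2aΔx → Δx = (6.5² − 0²)/(2·0.6) = 35.2 m

Phase 2 (constant speed): v₀ = 6.50 m/s, a = 0 m/s².
v = v₀ + at = 6.50 + (0)(6.5) = 6.50 m/s
Δx = v₀t + ½at² = 6.50·6.5 + 0.5·0·6.5² = 42.2 m

Phase 3 (decelerating): v₀ = 6.50 m/s, a = -1.4 m/s².
v = v₀ + at → t = (0 − 6.50) / -1.4 = 4.64 s
v² = v₀² + 2aΔx → Δx = (0² − 6.50²)/(2·-1.4) = 15.1 m
Total distance = 35.2 + 42.2 + 15.1 = 92.5 m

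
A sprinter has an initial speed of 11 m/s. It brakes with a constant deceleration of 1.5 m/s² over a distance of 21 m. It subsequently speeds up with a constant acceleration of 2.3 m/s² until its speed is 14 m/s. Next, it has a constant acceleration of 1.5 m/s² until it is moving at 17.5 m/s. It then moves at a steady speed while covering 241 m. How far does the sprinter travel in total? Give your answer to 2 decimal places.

Phase 1 (decelerating): v₀ = 11.0 m/s, a = -1.5 m/s².
v² = v₀² + 2aΔx = 11.0² + 2·-1.5·21 = 58.0 → v = 7.62 m/s
t = (v − v₀)/a = (7.62 − 11.0)/-1.5 = 2.26 s

Phase 2 (accelerating): v₀ = 7.62 m/s, a = 2.3 m/s².
v = v₀ + at → t = (14 − 7.62) / 2.3 = 2.78 s
v² = v₀² + 2aΔx → Δx = (14² − 7.62²)/(2·2.3) = 30.0 m

Phase 3 (accelerating): v₀ = 14.0 m/s, a = 1.5 m/s².
v = v₀ + at → t = (17.5 − 14.0) / 1.5 = 2.33 s
v² = v₀² + 2aΔx → Δx = (17.5² − 14.0²)/(2·1.5) = 36.8 m

Phase 4 (constant speed): v₀ = 17.5 m/s, a = 0 m/s².
Constant speed: t = d/v = 241/17.5 = 13.8 s
Total distance = 21.0 + 30.0 + 36.8 + 241 = 329 m

328.75 m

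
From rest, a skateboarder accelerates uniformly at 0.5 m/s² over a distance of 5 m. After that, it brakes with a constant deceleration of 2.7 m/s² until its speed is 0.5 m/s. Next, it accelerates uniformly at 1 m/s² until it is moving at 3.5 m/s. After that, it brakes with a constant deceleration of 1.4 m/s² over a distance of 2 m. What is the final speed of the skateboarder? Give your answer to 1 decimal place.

2.6 m/s

Phase 1 (accelerating): v₀ = 0 m/s, a = 0.5 m/s².
v² = v₀² + 2aΔx = 0² + 2·0.5·5 = 5.00 → v = 2.24 m/s
t = (v − v₀)/a = (2.24 − 0)/0.5 = 4.47 s

Phase 2 (decelerating): v₀ = 2.24 m/s, a = -2.7 m/s².
v = v₀ + at → t = (0.5 − 2.24) / -2.7 = 0.643 s
v² = v₀² + 2aΔx → Δx = (0.5² − 2.24²)/(2·-2.7) = 0.880 m

Phase 3 (accelerating): v₀ = 0.500 m/s, a = 1 m/s².
v = v₀ + at → t = (3.5 − 0.500) / 1 = 3.00 s
v² = v₀² + 2aΔx → Δx = (3.5² − 0.500²)/(2·1) = 6.00 m

Phase 4 (decelerating): v₀ = 3.50 m/s, a = -1.4 m/s².
v² = v₀² + 2aΔx = 3.50² + 2·-1.4·2 = 6.65 → v = 2.58 m/s
t = (v − v₀)/a = (2.58 − 3.50)/-1.4 = 0.658 s
Final speed = 2.58 m/s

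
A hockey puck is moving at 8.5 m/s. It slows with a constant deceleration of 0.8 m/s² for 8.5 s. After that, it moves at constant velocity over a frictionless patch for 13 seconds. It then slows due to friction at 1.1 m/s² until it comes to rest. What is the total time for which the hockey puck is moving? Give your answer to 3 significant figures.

Phase 1 (decelerating): v₀ = 8.50 m/s, a = -0.8 m/s².
v = v₀ + at = 8.50 + (-0.8)(8.5) = 1.70 m/s
Δx = v₀t + ½at² = 8.50·8.5 + 0.5·-0.8·8.5² = 43.3 m

Phase 2 (constant speed): v₀ = 1.70 m/s, a = 0 m/s².
v = v₀ + at = 1.70 + (0)(13) = 1.70 m/s
Δx = v₀t + ½at² = 1.70·13 + 0.5·0·13² = 22.1 m

Phase 3 (decelerating): v₀ = 1.70 m/s, a = -1.1 m/s².
v = v₀ + at → t = (0 − 1.70) / -1.1 = 1.55 s
v² = v₀² + 2aΔx → Δx = (0² − 1.70²)/(2·-1.1) = 1.31 m
Total time = 8.50 + 13.0 + 1.55 = 23.0 s

23.0 s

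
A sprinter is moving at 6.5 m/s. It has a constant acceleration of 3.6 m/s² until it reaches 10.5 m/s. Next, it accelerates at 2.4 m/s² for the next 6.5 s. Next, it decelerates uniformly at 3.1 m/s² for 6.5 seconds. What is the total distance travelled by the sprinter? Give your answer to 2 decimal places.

Phase 1 (accelerating): v₀ = 6.50 m/s, a = 3.6 m/s².
v = v₀ + at → t = (10.5 − 6.50) / 3.6 = 1.11 s
v² = v₀² + 2aΔx → Δx = (10.5² − 6.50²)/(2·3.6) = 9.44 m

Phase 2 (accelerating): v₀ = 10.5 m/s, a = 2.4 m/s².
v = v₀ + at = 10.5 + (2.4)(6.5) = 26.1 m/s
Δx = v₀t + ½at² = 10.5·6.5 + 0.5·2.4·6.5² = 119 m

Phase 3 (decelerating): v₀ = 26.1 m/s, a = -3.1 m/s².
v = v₀ + at = 26.1 + (-3.1)(6.5) = 5.95 m/s
Δx = v₀t + ½at² = 26.1·6.5 + 0.5·-3.1·6.5² = 104 m
Total distance = 9.44 + 119 + 104 = 233 m

232.56 m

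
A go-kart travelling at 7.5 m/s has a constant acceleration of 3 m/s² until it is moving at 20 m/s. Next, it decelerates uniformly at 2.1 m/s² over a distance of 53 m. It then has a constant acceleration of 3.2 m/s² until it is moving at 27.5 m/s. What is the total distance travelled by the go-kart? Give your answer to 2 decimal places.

Phase 1 (accelerating): v₀ = 7.50 m/s, a = 3 m/s².
v = v₀ + at → t = (20 − 7.50) / 3 = 4.17 s
v² = v₀² + 2aΔx → Δx = (20² − 7.50²)/(2·3) = 57.3 m

Phase 2 (decelerating): v₀ = 20.0 m/s, a = -2.1 m/s².
v² = v₀² + 2aΔx = 20.0² + 2·-2.1·53 = 177 → v = 13.3 m/s
t = (v − v₀)/a = (13.3 − 20.0)/-2.1 = 3.18 s

Phase 3 (accelerating): v₀ = 13.3 m/s, a = 3.2 m/s².
v = v₀ + at → t = (27.5 − 13.3) / 3.2 = 4.43 s
v² = v₀² + 2aΔx → Δx = (27.5² − 13.3²)/(2·3.2) = 90.4 m
Total distance = 57.3 + 53.0 + 90.4 = 201 m

200.74 m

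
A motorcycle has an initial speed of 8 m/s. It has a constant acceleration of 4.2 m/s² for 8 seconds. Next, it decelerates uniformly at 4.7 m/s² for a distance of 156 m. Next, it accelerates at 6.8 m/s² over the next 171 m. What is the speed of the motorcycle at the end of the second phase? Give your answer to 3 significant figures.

Phase 1 (accelerating): v₀ = 8.00 m/s, a = 4.2 m/s².
v = v₀ + at = 8.00 + (4.2)(8) = 41.6 m/s
Δx = v₀t + ½at² = 8.00·8 + 0.5·4.2·8² = 198 m

Phase 2 (decelerating): v₀ = 41.6 m/s, a = -4.7 m/s².
v² = v₀² + 2aΔx = 41.6² + 2·-4.7·156 = 264 → v = 16.3 m/s
t = (v − v₀)/a = (16.3 − 41.6)/-4.7 = 5.39 s
Speed at end of phase 2 = 16.3 m/s

16.3 m/s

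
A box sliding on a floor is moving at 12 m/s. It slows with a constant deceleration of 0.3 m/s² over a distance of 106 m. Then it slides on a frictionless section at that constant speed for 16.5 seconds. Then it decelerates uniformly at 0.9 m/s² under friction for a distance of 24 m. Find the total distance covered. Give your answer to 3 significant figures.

Phase 1 (decelerating): v₀ = 12.0 m/s, a = -0.3 m/s².
v² = v₀² + 2aΔx = 12.0² + 2·-0.3·106 = 80.4 → v = 8.97 m/s
t = (v − v₀)/a = (8.97 − 12.0)/-0.3 = 10.1 s

Phase 2 (constant speed): v₀ = 8.97 m/s, a = 0 m/s².
v = v₀ + at = 8.97 + (0)(16.5) = 8.97 m/s
Δx = v₀t + ½at² = 8.97·16.5 + 0.5·0·16.5² = 148 m

Phase 3 (decelerating): v₀ = 8.97 m/s, a = -0.9 m/s².
v² = v₀² + 2aΔx = 8.97² + 2·-0.9·24 = 37.2 → v = 6.10 m/s
t = (v − v₀)/a = (6.10 − 8.97)/-0.9 = 3.19 s
Total distance = 106 + 148 + 24.0 = 278 m

278 m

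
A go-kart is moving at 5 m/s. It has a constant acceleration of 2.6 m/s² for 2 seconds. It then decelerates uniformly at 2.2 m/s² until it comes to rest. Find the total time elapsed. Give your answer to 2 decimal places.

Phase 1 (accelerating): v₀ = 5.00 m/s, a = 2.6 m/s².
v = v₀ + at = 5.00 + (2.6)(2) = 10.2 m/s
Δx = v₀t + ½at² = 5.00·2 + 0.5·2.6·2² = 15.2 m

Phase 2 (decelerating): v₀ = 10.2 m/s, a = -2.2 m/s².
v = v₀ + at → t = (0 − 10.2) / -2.2 = 4.64 s
v² = v₀² + 2aΔx → Δx = (0² − 10.2²)/(2·-2.2) = 23.6 m
Total time = 2.00 + 4.64 = 6.64 s

6.64 s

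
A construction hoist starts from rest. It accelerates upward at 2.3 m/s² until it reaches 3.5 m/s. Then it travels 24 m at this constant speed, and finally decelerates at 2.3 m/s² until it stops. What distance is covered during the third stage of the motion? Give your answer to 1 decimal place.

2.7 m

Phase 1 (accelerating): v₀ = 0 m/s, a = 2.3 m/s².
v = v₀ + at → t = (3.5 − 0) / 2.3 = 1.52 s
v² = v₀² + 2aΔx → Δx = (3.5² − 0²)/(2·2.3) = 2.66 m

Phase 2 (constant speed): v₀ = 3.50 m/s, a = 0 m/s².
Constant speed: t = d/v = 24/3.50 = 6.86 s

Phase 3 (decelerating): v₀ = 3.50 m/s, a = -2.3 m/s².
v = v₀ + at → t = (0 − 3.50) / -2.3 = 1.52 s
v² = v₀² + 2aΔx → Δx = (0² − 3.50²)/(2·-2.3) = 2.66 m
Distance in phase 3 = 2.66 m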